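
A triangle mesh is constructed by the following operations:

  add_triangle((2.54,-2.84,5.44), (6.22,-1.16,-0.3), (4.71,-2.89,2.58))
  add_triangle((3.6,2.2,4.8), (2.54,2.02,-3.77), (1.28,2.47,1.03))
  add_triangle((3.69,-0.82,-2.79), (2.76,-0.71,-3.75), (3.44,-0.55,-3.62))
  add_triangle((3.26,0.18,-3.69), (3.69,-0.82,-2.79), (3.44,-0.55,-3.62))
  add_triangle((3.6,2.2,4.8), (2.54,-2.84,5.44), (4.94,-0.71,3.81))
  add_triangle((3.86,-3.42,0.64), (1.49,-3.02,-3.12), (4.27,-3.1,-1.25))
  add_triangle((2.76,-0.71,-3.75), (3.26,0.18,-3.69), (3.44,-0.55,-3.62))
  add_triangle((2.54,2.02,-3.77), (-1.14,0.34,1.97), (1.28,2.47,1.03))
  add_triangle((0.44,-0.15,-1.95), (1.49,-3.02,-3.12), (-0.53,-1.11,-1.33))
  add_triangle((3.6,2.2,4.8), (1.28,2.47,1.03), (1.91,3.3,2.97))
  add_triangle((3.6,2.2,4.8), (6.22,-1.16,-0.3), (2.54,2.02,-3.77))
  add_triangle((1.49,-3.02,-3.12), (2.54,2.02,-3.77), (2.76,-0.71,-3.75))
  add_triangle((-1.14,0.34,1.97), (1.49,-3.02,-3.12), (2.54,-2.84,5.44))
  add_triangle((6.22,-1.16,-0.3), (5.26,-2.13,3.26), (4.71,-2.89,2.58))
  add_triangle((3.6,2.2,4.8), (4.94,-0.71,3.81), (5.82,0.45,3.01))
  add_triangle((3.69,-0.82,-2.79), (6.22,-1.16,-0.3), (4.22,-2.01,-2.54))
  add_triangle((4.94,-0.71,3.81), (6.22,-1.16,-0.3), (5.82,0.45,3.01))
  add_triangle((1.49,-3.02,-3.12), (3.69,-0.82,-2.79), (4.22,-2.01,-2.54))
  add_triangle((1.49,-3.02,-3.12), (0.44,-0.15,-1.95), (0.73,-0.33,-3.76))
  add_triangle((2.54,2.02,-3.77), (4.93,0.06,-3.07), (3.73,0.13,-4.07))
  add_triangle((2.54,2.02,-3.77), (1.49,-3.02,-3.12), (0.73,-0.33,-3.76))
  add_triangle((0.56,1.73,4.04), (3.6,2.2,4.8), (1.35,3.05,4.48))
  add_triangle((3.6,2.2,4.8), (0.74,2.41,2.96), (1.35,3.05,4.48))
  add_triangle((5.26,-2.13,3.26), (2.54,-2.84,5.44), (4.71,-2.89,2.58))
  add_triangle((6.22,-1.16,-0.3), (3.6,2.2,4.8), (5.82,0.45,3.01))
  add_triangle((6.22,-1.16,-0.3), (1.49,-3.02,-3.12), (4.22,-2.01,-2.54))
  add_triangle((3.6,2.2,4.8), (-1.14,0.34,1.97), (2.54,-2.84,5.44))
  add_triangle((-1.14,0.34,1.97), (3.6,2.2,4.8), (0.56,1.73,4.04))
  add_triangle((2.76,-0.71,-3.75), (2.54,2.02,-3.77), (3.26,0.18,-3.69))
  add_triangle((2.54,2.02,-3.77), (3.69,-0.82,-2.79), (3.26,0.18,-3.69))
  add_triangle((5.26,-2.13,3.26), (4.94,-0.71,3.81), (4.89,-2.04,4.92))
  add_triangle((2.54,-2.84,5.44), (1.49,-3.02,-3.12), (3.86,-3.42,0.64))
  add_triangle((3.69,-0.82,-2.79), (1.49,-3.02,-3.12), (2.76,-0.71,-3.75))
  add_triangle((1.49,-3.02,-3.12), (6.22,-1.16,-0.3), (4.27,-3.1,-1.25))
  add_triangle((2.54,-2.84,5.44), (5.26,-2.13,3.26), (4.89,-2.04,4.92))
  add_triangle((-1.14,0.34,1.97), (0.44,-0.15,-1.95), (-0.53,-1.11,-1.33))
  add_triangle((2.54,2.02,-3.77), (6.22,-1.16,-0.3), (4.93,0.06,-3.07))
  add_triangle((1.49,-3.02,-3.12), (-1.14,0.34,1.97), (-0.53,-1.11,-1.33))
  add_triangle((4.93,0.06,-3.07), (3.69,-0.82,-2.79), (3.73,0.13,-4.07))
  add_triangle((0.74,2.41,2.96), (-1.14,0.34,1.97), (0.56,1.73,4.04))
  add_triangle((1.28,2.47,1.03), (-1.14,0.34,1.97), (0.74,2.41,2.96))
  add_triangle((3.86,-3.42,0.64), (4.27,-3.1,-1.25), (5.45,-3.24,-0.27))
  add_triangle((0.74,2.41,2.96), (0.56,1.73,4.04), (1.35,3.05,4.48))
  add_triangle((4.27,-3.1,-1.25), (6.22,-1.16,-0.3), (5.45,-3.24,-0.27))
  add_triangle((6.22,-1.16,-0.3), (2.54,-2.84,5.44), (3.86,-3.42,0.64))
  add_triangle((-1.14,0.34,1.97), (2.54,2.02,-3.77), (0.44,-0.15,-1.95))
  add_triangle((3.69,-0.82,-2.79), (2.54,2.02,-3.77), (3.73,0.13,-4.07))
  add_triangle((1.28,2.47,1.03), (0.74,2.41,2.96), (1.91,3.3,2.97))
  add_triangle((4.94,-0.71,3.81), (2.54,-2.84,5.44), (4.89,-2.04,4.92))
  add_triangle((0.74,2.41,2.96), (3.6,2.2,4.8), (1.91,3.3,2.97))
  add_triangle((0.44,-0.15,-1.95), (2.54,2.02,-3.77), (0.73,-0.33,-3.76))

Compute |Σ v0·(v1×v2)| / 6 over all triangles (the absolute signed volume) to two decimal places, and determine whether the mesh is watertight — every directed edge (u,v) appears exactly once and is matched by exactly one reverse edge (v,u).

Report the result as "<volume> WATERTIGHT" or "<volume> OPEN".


153.03 OPEN

Per-triangle v0·(v1×v2)/6:
  t1: -4.7137
  t2: +7.0574
  t3: +0.2799
  t4: +0.4052
  t5: +11.9114
  t6: +3.6212
  t7: +0.3799
  t8: +1.3753
  t9: +1.0074
  t10: +1.2946
  t11: +23.7149
  t12: +1.7341
  t13: +5.0258
  t14: +3.9835
  t15: +5.4516
  t16: +2.9923
  t17: +5.7228
  t18: +2.3906
  t19: -0.1174
  t20: +2.7035
  t21: +4.4142
  t22: +2.1651
  t23: +0.5137
  t24: +3.8690
  t25: +1.8788
  t26: +2.7773
  t27: +10.4745
  t28: +0.8576
  t29: +1.0587
  t30: +0.9185
  t31: +2.1766
  t32: +6.7655
  t33: +2.6318
  t34: +4.3115
  t35: +2.7975
  t36: +0.2786
  t37: +3.6182
  t38: +0.9677
  t39: +1.2759
  t40: +0.9752
  t41: +0.6763
  t42: +1.4854
  t43: +0.3096
  t44: +2.3896
  t45: +13.5435
  t46: +0.6256
  t47: -0.8957
  t48: +0.4948
  t49: +1.4920
  t50: +2.0279
  t51: -0.0665
Σ = +153.0289 → |volume| = 153.03

Directed edges: 153 total; 9 unmatched, e.g. (6.22,-1.16,-0.3)→(5.26,-2.13,3.26) → open.


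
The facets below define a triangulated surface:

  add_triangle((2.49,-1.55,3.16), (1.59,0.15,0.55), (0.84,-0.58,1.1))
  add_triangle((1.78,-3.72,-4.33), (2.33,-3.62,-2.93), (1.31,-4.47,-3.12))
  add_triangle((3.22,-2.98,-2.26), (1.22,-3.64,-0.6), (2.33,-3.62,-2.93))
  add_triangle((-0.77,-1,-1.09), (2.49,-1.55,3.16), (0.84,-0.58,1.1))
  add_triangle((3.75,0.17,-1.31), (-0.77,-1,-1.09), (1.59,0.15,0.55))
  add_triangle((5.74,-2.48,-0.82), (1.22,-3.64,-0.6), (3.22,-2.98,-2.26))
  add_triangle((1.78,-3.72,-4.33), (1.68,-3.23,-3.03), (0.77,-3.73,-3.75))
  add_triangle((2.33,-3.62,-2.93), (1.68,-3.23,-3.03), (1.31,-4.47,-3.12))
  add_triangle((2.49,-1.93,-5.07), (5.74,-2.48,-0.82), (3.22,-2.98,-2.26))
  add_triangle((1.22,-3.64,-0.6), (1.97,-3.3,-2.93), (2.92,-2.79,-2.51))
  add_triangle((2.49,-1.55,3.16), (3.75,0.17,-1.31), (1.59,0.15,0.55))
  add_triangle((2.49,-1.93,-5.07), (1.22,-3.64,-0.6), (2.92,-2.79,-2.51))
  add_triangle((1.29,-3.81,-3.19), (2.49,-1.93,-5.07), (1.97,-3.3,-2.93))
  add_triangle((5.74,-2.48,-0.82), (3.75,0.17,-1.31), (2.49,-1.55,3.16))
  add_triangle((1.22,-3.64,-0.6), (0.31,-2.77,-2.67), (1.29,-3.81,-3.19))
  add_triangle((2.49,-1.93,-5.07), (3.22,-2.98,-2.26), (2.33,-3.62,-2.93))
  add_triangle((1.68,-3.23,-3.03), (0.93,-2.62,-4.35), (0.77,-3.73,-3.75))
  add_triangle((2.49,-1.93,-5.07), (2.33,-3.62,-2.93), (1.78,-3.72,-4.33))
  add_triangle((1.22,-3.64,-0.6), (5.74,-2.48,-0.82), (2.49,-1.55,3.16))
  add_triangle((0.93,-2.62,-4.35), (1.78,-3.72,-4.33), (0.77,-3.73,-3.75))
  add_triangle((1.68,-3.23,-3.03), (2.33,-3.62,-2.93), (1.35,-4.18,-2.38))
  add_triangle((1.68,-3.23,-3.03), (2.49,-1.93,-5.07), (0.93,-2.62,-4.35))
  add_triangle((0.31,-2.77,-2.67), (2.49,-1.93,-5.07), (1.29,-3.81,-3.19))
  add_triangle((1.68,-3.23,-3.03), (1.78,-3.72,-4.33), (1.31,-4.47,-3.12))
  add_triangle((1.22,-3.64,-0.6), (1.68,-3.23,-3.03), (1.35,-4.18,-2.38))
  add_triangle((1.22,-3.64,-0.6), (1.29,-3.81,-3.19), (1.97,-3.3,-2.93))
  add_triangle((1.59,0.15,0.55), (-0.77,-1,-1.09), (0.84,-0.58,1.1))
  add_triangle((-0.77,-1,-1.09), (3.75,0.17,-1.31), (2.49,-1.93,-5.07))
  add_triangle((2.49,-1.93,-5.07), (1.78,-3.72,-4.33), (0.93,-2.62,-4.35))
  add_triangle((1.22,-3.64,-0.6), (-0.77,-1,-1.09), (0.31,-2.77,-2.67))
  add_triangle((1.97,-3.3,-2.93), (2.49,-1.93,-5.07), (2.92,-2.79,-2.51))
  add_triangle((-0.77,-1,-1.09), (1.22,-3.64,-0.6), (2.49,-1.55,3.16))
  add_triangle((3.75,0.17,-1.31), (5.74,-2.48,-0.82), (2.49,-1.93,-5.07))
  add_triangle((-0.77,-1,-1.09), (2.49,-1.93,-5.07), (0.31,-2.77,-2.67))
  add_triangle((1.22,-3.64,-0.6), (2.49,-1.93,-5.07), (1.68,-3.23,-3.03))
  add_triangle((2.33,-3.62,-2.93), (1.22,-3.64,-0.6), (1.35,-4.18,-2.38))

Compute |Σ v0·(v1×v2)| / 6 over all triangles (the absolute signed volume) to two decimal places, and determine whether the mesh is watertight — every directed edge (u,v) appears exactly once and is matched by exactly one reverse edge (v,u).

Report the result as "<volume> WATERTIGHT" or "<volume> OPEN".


Per-triangle v0·(v1×v2)/6:
  t1: -0.0187
  t2: +1.4317
  t3: +1.9459
  t4: +0.0235
  t5: -0.6006
  t6: +4.7133
  t7: +0.5084
  t8: -0.5129
  t9: +5.6945
  t10: +1.7987
  t11: +1.3451
  t12: -3.4297
  t13: +1.6754
  t14: +5.6699
  t15: +0.9787
  t16: +2.8699
  t17: -1.1334
  t18: +2.2933
  t19: +10.6629
  t20: +0.9369
  t21: +0.5777
  t22: -2.2732
  t23: +1.7862
  t24: -0.5486
  t25: -0.6901
  t26: +1.3240
  t27: -0.3428
  t28: -0.7983
  t29: +1.8296
  t30: +1.1369
  t31: +2.2916
  t32: +1.1840
  t33: +8.7066
  t34: +1.4392
  t35: -1.0705
  t36: +1.2178
Σ = +52.6227 → |volume| = 52.62

Directed edges: 108 total, each appears once with its reverse present → watertight.

52.62 WATERTIGHT


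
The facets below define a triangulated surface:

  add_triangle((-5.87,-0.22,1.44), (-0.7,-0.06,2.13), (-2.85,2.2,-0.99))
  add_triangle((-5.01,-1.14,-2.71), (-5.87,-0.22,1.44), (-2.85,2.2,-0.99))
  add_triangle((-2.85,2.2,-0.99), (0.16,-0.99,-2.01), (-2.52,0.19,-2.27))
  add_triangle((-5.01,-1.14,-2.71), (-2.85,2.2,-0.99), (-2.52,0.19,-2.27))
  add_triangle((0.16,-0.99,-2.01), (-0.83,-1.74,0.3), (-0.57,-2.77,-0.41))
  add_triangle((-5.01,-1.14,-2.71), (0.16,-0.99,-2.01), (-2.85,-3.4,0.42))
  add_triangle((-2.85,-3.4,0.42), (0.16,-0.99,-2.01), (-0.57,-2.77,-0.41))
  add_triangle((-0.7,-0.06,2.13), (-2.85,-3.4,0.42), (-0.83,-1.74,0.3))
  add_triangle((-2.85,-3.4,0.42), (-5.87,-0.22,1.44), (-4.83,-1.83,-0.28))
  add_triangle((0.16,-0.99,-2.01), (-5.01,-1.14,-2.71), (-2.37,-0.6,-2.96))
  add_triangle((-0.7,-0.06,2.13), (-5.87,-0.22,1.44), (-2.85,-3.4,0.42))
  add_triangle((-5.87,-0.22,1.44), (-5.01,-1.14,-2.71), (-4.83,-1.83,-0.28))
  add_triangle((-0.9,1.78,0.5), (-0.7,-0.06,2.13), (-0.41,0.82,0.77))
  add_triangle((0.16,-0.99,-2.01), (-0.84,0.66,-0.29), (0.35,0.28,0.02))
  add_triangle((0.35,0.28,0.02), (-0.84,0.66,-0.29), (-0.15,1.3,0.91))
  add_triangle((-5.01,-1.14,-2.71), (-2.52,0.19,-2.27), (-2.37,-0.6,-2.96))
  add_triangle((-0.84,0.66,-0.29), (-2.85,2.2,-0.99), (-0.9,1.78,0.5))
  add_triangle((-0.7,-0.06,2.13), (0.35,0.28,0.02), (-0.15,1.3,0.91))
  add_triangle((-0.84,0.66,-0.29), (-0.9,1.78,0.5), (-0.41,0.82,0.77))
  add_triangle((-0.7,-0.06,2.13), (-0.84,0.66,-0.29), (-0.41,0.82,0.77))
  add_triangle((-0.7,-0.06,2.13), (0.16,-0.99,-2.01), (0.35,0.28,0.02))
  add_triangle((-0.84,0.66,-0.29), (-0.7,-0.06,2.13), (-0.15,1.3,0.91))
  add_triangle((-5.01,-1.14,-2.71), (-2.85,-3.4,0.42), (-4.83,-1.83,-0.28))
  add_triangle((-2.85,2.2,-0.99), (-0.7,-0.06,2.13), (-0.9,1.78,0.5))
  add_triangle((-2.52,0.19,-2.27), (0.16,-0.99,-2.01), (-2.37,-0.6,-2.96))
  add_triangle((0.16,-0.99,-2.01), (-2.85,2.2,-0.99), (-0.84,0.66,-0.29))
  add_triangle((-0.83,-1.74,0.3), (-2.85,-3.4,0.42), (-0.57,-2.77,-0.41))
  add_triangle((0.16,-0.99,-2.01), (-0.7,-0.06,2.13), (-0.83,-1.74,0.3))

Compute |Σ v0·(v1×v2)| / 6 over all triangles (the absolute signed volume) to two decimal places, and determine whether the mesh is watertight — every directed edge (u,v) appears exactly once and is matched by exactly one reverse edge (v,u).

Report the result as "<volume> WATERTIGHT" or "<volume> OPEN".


Per-triangle v0·(v1×v2)/6:
  t1: +4.3637
  t2: +10.4633
  t3: +1.1482
  t4: +2.5087
  t5: -0.3124
  t6: +6.4980
  t7: +1.6949
  t8: +0.7873
  t9: +4.2692
  t10: +1.3319
  t11: +6.3185
  t12: +4.9900
  t13: +0.1199
  t14: +0.1727
  t15: +0.0914
  t16: +1.1156
  t17: +0.0035
  t18: +0.1530
  t19: -0.0804
  t20: -0.2432
  t21: +0.0826
  t22: +0.4746
  t23: +4.1620
  t24: +1.4551
  t25: +0.3656
  t26: +0.0106
  t27: +0.3523
  t28: -0.0359
Σ = +52.2608 → |volume| = 52.26

Directed edges: 84 total, each appears once with its reverse present → watertight.

52.26 WATERTIGHT


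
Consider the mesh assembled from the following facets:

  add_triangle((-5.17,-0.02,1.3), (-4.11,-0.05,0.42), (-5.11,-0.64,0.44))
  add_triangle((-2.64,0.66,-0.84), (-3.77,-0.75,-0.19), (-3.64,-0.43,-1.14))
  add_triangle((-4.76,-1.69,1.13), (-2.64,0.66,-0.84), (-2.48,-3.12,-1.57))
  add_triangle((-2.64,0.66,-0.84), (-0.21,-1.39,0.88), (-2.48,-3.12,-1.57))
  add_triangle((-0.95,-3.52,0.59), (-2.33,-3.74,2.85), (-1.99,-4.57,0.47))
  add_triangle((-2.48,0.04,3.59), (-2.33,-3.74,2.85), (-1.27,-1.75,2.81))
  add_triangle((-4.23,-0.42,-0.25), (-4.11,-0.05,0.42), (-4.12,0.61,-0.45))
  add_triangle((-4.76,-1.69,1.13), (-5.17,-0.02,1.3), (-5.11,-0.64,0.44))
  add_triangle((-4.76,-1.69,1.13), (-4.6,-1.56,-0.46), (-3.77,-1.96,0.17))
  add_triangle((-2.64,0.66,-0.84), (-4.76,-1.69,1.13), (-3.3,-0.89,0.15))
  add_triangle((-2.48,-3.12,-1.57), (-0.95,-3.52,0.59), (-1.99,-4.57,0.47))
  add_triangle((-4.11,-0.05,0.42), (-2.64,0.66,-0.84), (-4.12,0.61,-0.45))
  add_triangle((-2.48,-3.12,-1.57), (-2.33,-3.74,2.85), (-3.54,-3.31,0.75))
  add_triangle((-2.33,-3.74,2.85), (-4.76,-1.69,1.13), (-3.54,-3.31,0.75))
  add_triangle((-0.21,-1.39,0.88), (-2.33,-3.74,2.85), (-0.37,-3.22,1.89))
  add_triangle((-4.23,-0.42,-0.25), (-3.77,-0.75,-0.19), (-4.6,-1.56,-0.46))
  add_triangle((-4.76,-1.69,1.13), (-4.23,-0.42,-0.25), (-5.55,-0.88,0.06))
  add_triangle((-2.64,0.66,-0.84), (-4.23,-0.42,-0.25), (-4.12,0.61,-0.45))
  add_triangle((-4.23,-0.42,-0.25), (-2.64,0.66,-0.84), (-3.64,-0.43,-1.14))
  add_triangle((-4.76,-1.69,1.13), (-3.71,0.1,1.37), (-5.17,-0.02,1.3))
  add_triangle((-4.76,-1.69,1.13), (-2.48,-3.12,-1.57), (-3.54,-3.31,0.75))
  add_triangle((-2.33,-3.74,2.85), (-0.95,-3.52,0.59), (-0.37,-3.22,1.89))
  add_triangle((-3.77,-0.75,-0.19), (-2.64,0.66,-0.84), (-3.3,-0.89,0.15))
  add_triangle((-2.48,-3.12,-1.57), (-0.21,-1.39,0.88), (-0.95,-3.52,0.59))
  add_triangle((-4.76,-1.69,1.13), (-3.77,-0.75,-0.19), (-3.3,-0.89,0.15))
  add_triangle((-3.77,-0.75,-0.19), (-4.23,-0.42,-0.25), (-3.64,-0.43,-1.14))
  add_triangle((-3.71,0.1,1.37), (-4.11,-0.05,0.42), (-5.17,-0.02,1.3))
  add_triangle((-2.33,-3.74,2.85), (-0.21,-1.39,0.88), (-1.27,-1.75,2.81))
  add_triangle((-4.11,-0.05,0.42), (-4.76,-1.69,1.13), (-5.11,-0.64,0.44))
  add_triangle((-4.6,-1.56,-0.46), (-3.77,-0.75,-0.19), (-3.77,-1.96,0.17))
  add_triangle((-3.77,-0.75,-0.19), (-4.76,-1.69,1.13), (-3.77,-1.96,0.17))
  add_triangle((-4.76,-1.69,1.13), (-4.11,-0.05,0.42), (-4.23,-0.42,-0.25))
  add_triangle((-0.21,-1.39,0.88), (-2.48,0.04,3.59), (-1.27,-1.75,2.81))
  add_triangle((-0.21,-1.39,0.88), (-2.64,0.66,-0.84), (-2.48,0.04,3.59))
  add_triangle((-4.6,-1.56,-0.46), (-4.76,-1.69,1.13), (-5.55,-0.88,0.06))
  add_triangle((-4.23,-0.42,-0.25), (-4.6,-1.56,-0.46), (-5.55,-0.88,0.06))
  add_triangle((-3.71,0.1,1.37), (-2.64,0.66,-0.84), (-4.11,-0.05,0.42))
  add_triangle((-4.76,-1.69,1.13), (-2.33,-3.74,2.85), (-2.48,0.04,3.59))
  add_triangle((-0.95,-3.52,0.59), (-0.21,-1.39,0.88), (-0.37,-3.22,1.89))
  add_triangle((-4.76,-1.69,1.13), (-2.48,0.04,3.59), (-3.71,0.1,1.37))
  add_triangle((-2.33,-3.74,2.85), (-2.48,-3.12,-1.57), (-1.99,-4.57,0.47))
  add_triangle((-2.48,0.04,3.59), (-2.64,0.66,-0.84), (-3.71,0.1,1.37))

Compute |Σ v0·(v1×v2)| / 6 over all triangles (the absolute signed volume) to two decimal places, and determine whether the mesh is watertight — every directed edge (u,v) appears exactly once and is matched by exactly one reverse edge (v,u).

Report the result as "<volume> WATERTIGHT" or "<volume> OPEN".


37.27 WATERTIGHT

Per-triangle v0·(v1×v2)/6:
  t1: +0.3030
  t2: -0.5817
  t3: +5.3414
  t4: -2.0537
  t5: +1.2161
  t6: +1.8996
  t7: +0.5284
  t8: +1.1812
  t9: +0.8073
  t10: -0.4749
  t11: +0.6446
  t12: -0.0889
  t13: +3.0441
  t14: +3.9501
  t15: +0.0477
  t16: -0.0753
  t17: -0.0057
  t18: +0.3572
  t19: +0.6343
  t20: +0.6230
  t21: +3.3557
  t22: +1.6970
  t23: -0.1318
  t24: -0.4190
  t25: +0.0533
  t26: +0.2465
  t27: +0.0476
  t28: +0.5836
  t29: -0.3466
  t30: -0.3193
  t31: -0.8734
  t32: +0.9252
  t33: -0.1380
  t34: -2.5378
  t35: +1.2697
  t36: +0.3454
  t37: +0.5801
  t38: +8.6126
  t39: -0.0586
  t40: +3.0171
  t41: +3.1159
  t42: +0.9436
Σ = +37.2665 → |volume| = 37.27

Directed edges: 126 total, each appears once with its reverse present → watertight.


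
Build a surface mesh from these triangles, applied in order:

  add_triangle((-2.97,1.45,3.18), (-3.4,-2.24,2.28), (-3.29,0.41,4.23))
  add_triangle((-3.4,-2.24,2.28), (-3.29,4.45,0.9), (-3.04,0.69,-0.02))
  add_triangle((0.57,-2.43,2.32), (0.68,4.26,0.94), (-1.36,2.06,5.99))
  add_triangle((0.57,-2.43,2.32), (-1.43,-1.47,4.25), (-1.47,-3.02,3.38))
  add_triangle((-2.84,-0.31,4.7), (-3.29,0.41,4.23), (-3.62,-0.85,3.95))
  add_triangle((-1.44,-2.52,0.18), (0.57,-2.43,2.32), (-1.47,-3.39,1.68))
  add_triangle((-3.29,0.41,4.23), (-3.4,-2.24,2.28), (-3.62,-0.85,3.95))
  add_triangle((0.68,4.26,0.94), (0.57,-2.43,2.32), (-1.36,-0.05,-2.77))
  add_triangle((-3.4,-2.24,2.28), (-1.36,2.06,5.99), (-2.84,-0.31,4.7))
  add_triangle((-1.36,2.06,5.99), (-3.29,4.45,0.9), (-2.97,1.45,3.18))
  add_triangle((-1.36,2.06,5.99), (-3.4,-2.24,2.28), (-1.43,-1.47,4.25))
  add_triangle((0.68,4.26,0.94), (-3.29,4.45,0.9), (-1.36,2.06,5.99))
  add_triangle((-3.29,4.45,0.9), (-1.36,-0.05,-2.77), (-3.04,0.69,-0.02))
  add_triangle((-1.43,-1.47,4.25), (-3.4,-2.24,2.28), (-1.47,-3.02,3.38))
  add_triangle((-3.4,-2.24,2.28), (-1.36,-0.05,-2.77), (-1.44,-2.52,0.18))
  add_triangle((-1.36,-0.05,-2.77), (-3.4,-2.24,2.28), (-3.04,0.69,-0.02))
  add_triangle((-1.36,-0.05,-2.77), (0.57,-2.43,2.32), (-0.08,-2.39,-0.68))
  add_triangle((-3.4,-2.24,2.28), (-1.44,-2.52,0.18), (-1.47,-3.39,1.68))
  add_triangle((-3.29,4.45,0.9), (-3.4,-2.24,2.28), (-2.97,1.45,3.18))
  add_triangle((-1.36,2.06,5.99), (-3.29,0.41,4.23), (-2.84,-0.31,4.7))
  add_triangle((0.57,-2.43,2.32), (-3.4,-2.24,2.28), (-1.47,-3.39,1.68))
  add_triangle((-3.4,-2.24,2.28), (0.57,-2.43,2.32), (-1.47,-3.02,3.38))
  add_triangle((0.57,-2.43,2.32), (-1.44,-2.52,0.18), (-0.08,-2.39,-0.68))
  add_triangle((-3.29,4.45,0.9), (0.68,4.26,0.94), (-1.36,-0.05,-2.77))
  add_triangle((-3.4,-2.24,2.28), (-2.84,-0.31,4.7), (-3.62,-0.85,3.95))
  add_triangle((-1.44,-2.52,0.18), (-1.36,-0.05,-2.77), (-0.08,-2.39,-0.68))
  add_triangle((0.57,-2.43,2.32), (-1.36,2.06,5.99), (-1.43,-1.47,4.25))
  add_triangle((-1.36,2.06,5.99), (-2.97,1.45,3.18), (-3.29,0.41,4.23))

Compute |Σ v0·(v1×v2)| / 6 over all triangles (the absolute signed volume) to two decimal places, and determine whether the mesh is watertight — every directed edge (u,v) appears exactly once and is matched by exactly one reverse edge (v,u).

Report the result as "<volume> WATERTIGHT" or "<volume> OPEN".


Per-triangle v0·(v1×v2)/6:
  t1: +2.1711
  t2: +5.7263
  t3: +7.1894
  t4: +2.1543
  t5: +1.0045
  t6: +0.7617
  t7: +0.4634
  t8: -0.8654
  t9: -0.1907
  t10: +8.1945
  t11: +7.0317
  t12: +15.8202
  t13: +5.0131
  t14: +3.1098
  t15: +3.6551
  t16: +4.6316
  t17: -0.9144
  t18: +1.6962
  t19: +6.9779
  t20: +2.6311
  t21: +2.6043
  t22: +0.6649
  t23: +1.8589
  t24: +7.7575
  t25: +1.0848
  t26: +1.9734
  t27: +4.7085
  t28: +3.1735
Σ = +100.0872 → |volume| = 100.09

Directed edges: 84 total, each appears once with its reverse present → watertight.

100.09 WATERTIGHT


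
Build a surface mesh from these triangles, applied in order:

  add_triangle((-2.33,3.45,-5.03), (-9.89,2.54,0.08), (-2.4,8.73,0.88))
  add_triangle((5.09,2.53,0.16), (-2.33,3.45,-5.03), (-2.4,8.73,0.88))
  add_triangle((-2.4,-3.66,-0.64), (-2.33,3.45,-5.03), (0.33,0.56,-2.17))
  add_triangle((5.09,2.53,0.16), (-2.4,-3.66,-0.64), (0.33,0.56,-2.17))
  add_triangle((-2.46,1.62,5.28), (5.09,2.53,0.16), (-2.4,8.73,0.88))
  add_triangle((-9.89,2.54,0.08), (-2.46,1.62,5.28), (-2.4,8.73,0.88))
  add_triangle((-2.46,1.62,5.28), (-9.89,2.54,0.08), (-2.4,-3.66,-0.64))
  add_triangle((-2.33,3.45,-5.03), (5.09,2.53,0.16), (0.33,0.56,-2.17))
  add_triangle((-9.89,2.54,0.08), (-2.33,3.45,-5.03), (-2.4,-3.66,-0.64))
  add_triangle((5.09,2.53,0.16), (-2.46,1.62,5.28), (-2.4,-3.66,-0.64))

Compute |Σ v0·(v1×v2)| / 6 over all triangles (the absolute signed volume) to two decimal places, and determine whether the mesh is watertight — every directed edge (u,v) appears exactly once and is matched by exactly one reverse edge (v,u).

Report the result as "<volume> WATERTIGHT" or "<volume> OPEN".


331.15 WATERTIGHT

Per-triangle v0·(v1×v2)/6:
  t1: +71.5681
  t2: +45.4608
  t3: +6.2253
  t4: +4.7529
  t5: +42.7936
  t6: +68.9465
  t7: +36.0038
  t8: +6.8585
  t9: +38.6883
  t10: +9.8509
Σ = +331.1487 → |volume| = 331.15

Directed edges: 30 total, each appears once with its reverse present → watertight.


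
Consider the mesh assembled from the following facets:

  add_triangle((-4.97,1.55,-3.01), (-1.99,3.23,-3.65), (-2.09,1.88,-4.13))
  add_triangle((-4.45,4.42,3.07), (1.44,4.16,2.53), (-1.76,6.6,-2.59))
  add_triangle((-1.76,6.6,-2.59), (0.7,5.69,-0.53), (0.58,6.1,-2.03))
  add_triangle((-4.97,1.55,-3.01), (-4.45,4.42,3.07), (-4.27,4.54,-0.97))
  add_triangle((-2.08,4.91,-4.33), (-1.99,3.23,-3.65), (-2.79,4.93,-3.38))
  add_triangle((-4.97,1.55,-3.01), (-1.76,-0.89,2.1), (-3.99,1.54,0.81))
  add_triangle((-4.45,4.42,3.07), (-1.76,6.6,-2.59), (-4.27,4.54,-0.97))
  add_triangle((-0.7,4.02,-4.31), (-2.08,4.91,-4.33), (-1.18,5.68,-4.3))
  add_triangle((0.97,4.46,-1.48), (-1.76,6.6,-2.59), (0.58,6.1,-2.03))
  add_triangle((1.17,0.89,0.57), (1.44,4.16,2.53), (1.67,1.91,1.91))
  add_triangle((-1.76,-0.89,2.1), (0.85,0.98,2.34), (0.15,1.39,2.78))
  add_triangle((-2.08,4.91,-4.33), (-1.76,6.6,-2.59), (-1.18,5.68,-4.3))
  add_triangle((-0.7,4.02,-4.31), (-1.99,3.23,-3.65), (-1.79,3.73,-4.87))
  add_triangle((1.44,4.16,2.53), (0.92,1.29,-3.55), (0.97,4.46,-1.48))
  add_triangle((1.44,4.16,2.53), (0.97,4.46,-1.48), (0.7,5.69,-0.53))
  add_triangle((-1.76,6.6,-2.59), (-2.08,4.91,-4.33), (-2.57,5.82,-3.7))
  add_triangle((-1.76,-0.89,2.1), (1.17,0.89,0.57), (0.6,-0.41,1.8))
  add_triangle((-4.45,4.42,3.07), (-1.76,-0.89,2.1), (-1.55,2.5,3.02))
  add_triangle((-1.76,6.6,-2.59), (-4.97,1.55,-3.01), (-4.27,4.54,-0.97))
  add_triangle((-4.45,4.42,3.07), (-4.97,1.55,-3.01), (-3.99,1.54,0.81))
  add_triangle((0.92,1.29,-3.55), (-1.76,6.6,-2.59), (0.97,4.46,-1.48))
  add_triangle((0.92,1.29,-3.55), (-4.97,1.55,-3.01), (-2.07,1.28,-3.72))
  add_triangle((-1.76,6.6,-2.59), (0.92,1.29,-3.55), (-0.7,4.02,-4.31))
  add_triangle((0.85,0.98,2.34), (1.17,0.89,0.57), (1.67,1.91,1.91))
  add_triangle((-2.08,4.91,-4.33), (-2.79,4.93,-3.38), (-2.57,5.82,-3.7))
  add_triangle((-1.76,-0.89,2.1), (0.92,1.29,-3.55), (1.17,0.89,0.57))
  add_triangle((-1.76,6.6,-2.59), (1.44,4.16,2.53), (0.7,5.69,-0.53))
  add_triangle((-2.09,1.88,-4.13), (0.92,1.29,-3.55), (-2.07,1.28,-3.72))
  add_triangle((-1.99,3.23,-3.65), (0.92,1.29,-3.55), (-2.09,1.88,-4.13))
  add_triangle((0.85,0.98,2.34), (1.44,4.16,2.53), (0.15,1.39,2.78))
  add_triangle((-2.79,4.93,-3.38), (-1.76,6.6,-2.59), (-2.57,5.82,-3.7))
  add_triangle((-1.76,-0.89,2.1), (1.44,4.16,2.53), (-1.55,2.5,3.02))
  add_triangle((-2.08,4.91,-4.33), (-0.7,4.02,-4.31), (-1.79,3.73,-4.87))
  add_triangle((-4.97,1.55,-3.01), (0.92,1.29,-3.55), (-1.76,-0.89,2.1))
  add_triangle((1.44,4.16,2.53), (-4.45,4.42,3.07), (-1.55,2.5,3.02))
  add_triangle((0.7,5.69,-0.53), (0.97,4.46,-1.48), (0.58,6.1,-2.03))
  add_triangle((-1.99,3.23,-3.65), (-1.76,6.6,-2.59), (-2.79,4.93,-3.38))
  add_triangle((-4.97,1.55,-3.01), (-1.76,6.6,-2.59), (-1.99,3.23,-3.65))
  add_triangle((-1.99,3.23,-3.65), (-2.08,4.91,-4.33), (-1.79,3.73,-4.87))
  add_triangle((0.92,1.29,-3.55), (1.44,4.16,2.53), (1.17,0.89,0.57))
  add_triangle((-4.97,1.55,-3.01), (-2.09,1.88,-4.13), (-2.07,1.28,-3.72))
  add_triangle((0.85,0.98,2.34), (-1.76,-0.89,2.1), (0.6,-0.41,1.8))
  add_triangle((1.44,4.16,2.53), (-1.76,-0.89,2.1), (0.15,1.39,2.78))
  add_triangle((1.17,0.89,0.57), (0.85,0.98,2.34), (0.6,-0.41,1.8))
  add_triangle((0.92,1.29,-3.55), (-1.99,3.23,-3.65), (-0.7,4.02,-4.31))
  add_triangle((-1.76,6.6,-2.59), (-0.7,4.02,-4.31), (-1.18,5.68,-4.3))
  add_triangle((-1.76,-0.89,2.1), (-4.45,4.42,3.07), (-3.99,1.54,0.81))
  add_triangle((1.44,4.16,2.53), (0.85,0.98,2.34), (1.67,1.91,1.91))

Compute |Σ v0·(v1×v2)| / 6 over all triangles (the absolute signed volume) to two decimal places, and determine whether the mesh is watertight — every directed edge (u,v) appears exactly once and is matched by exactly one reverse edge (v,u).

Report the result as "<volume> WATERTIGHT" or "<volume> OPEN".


153.63 WATERTIGHT

Per-triangle v0·(v1×v2)/6:
  t1: +3.7036
  t2: +28.4517
  t3: +3.2462
  t4: +11.2620
  t5: +0.9524
  t6: +4.6209
  t7: +13.2479
  t8: +1.3495
  t9: +0.2082
  t10: +0.4271
  t11: +0.8155
  t12: +2.6404
  t13: -0.6901
  t14: +3.1008
  t15: +2.1028
  t16: +1.4906
  t17: -0.6316
  t18: +4.4477
  t19: +12.1505
  t20: +6.6920
  t21: +7.6055
  t22: -1.0632
  t23: +2.5537
  t24: +0.1689
  t25: +0.7396
  t26: -0.6903
  t27: +5.3772
  t28: +0.8150
  t29: +2.9008
  t30: +1.0855
  t31: +0.6796
  t32: +2.9137
  t33: +1.4287
  t34: +0.7599
  t35: +5.5779
  t36: +0.7561
  t37: -2.0720
  t38: +8.9599
  t39: +0.6665
  t40: +2.5998
  t41: +1.0039
  t42: +1.1079
  t43: +1.3411
  t44: +0.4234
  t45: +2.2160
  t46: -0.1584
  t47: +5.3929
  t48: +0.9548
Σ = +153.6328 → |volume| = 153.63

Directed edges: 144 total, each appears once with its reverse present → watertight.


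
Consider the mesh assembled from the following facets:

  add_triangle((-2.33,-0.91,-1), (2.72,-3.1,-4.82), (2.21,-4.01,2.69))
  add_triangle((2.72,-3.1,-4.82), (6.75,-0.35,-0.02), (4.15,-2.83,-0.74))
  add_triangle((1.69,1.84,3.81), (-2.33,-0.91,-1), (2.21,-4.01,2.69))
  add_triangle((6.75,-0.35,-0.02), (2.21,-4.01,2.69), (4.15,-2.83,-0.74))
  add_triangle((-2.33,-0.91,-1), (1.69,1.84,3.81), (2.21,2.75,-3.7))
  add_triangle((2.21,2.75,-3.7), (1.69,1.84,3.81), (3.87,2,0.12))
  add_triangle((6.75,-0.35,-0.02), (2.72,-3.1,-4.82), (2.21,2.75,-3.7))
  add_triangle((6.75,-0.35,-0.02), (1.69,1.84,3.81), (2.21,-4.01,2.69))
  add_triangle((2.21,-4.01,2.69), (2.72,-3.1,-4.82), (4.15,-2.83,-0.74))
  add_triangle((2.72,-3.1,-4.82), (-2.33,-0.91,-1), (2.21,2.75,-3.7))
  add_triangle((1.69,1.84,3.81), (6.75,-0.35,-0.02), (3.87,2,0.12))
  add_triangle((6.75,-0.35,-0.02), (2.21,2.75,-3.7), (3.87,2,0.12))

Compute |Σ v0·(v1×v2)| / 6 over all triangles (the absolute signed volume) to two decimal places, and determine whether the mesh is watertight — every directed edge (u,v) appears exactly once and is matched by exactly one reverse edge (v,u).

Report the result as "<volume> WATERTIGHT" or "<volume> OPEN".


145.43 WATERTIGHT

Per-triangle v0·(v1×v2)/6:
  t1: +14.1454
  t2: +11.7327
  t3: +6.6354
  t4: +11.1214
  t5: +4.3903
  t6: +6.2465
  t7: +27.8022
  t8: +22.5663
  t9: +10.1608
  t10: +11.9008
  t11: +9.1599
  t12: +9.5677
Σ = +145.4295 → |volume| = 145.43

Directed edges: 36 total, each appears once with its reverse present → watertight.


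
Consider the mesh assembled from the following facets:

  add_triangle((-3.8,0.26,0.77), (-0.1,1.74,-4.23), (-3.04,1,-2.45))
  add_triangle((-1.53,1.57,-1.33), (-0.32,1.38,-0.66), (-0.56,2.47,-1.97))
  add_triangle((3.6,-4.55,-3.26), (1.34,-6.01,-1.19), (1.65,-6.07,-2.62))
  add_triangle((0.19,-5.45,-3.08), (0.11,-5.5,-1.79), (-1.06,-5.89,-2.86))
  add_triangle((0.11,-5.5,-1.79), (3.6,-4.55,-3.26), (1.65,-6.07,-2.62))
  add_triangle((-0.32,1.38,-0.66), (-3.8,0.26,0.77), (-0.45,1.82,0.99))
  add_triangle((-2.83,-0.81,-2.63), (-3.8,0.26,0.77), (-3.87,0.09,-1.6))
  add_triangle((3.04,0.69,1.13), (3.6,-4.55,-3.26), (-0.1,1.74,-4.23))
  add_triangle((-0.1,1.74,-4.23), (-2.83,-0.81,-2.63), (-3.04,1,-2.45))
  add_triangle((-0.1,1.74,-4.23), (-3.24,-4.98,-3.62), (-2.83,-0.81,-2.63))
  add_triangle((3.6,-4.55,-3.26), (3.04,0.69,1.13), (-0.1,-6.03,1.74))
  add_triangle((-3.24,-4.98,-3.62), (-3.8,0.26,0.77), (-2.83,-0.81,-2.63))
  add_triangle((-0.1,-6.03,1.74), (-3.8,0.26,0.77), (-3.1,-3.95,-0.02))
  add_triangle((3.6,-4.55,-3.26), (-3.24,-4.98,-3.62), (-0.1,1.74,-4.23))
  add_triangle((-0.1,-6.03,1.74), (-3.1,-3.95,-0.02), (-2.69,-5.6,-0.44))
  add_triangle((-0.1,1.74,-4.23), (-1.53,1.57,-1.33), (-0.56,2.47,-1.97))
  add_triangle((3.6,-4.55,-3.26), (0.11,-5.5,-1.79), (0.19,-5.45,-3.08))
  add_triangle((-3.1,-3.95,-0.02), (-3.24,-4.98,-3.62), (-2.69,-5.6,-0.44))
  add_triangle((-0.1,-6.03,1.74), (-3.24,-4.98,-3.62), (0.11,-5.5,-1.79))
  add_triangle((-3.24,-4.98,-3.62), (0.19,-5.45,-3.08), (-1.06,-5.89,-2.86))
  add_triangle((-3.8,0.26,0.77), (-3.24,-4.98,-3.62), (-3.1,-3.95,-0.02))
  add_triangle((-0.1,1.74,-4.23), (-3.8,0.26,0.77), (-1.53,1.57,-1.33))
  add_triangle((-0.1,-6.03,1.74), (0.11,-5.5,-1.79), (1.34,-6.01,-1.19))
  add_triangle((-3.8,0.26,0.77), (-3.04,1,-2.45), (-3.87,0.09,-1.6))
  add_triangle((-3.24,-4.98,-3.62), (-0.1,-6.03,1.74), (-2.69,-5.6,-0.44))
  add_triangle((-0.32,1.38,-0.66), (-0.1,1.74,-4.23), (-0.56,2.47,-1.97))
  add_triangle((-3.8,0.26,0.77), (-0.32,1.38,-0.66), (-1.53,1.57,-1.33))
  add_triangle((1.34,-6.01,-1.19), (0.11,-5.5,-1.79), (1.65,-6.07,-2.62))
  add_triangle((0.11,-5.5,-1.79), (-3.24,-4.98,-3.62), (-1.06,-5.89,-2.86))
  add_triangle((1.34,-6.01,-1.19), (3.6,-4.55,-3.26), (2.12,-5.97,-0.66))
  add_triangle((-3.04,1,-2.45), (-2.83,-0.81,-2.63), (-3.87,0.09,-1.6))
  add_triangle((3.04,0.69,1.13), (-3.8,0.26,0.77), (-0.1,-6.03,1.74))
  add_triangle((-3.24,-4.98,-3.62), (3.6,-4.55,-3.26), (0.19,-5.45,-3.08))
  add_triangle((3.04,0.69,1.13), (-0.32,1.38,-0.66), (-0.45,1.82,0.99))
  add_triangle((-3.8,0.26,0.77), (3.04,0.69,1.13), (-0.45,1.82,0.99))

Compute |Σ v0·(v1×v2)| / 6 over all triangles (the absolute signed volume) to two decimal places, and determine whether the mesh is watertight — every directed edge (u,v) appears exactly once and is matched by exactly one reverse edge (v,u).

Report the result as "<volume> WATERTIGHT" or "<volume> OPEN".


174.18 OPEN

Per-triangle v0·(v1×v2)/6:
  t1: +1.2335
  t2: +0.2132
  t3: +2.9718
  t4: +1.4803
  t5: +0.4200
  t6: +1.5945
  t7: +1.1608
  t8: +15.5083
  t9: +3.9621
  t10: +8.4160
  t11: +18.8281
  t12: +7.8351
  t13: +7.0114
  t14: +29.8708
  t15: +3.2427
  t16: +1.3831
  t17: +4.0696
  t18: +3.8537
  t19: +11.7387
  t20: +2.3791
  t21: +9.1376
  t22: +2.1442
  t23: +4.2948
  t24: +1.5353
  t25: +6.6756
  t26: +0.0451
  t27: +0.7380
  t28: +1.7939
  t29: +0.7286
  t30: +3.2163
  t31: +1.5491
  t32: +7.6536
  t33: +4.6535
  t34: +1.3787
  t35: +1.4673
Σ = +174.1845 → |volume| = 174.18

Directed edges: 105 total; 7 unmatched, e.g. (-0.1,1.74,-4.23)→(3.04,0.69,1.13) → open.


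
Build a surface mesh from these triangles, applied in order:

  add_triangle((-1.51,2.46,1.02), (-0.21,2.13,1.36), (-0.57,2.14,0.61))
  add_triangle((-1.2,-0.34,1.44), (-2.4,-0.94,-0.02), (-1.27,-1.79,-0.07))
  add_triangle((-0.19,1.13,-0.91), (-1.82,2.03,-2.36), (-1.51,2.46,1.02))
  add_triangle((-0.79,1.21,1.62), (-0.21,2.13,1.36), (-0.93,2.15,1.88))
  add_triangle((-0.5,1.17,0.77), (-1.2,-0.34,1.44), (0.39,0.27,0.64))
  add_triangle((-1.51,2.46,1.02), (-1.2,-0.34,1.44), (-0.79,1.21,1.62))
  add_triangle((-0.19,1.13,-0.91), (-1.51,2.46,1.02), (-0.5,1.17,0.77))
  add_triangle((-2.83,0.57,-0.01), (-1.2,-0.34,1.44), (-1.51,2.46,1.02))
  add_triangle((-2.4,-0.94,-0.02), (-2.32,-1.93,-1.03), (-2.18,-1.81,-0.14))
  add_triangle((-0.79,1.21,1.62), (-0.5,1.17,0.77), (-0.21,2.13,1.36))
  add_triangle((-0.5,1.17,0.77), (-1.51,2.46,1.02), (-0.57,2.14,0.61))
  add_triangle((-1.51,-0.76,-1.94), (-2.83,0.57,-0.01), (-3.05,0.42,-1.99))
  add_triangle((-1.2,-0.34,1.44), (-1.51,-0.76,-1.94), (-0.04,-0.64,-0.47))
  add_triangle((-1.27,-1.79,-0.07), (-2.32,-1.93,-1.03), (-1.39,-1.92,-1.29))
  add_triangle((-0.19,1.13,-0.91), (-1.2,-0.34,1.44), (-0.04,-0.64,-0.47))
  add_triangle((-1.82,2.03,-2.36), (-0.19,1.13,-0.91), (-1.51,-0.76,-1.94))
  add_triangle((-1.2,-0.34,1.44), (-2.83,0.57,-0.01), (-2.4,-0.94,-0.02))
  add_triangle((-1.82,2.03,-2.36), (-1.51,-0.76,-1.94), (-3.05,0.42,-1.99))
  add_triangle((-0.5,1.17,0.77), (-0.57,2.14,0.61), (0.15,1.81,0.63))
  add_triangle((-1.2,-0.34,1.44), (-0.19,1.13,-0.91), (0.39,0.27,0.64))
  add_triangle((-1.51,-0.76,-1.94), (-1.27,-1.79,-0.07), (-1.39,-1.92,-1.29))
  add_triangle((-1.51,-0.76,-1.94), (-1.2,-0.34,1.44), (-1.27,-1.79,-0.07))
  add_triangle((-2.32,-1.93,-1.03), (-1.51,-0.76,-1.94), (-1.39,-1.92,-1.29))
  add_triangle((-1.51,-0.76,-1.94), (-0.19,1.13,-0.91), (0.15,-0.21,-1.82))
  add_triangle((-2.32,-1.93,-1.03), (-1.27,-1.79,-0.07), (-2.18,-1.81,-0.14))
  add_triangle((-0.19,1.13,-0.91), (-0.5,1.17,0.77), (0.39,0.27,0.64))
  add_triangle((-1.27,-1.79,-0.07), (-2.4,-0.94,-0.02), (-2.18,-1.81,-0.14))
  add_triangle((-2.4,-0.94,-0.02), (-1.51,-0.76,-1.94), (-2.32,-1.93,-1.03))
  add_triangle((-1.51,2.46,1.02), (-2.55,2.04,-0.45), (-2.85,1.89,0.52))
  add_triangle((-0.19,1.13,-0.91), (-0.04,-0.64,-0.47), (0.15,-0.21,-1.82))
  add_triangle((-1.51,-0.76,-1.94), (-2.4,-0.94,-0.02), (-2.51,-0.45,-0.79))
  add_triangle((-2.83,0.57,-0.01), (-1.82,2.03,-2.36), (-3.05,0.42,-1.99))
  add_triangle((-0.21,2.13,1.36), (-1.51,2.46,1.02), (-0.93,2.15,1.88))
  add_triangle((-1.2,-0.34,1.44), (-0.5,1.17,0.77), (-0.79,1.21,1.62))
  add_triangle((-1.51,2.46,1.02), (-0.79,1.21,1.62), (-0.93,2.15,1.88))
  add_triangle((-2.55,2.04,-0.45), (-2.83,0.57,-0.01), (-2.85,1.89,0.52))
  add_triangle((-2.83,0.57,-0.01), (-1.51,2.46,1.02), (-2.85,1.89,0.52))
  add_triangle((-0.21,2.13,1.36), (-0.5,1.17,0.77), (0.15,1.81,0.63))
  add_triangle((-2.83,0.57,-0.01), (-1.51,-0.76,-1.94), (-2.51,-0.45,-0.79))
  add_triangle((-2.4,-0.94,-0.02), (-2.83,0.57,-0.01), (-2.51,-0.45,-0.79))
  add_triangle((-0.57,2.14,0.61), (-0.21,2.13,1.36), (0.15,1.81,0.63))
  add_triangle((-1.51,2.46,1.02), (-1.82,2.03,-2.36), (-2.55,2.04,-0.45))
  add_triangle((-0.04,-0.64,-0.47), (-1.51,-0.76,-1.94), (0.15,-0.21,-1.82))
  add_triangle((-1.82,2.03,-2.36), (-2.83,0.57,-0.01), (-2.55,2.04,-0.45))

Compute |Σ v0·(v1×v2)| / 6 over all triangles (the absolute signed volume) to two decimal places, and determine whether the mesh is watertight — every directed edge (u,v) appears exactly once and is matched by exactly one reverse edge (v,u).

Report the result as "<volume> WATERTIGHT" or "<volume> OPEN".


18.14 WATERTIGHT

Per-triangle v0·(v1×v2)/6:
  t1: +0.2701
  t2: +0.7466
  t3: +0.9855
  t4: +0.0952
  t5: +0.2852
  t6: +0.6152
  t7: +0.1821
  t8: +1.7499
  t9: +0.3368
  t10: -0.1102
  t11: -0.1117
  t12: +0.8161
  t13: +0.4373
  t14: +0.3367
  t15: -0.2657
  t16: +0.4870
  t17: +0.9728
  t18: +1.4405
  t19: -0.1061
  t20: -0.2986
  t21: -0.3360
  t22: -0.9673
  t23: +0.5040
  t24: +0.6687
  t25: +0.2355
  t26: +0.1894
  t27: +0.0403
  t28: +0.7193
  t29: +0.7575
  t30: -0.0766
  t31: +0.4629
  t32: +1.7686
  t33: +0.3686
  t34: -0.1275
  t35: +0.1978
  t36: +0.6553
  t37: +0.0974
  t38: -0.0691
  t39: +0.4799
  t40: +0.5192
  t41: +0.1552
  t42: +1.3987
  t43: +0.2839
  t44: +1.3485
Σ = +18.1389 → |volume| = 18.14

Directed edges: 132 total, each appears once with its reverse present → watertight.


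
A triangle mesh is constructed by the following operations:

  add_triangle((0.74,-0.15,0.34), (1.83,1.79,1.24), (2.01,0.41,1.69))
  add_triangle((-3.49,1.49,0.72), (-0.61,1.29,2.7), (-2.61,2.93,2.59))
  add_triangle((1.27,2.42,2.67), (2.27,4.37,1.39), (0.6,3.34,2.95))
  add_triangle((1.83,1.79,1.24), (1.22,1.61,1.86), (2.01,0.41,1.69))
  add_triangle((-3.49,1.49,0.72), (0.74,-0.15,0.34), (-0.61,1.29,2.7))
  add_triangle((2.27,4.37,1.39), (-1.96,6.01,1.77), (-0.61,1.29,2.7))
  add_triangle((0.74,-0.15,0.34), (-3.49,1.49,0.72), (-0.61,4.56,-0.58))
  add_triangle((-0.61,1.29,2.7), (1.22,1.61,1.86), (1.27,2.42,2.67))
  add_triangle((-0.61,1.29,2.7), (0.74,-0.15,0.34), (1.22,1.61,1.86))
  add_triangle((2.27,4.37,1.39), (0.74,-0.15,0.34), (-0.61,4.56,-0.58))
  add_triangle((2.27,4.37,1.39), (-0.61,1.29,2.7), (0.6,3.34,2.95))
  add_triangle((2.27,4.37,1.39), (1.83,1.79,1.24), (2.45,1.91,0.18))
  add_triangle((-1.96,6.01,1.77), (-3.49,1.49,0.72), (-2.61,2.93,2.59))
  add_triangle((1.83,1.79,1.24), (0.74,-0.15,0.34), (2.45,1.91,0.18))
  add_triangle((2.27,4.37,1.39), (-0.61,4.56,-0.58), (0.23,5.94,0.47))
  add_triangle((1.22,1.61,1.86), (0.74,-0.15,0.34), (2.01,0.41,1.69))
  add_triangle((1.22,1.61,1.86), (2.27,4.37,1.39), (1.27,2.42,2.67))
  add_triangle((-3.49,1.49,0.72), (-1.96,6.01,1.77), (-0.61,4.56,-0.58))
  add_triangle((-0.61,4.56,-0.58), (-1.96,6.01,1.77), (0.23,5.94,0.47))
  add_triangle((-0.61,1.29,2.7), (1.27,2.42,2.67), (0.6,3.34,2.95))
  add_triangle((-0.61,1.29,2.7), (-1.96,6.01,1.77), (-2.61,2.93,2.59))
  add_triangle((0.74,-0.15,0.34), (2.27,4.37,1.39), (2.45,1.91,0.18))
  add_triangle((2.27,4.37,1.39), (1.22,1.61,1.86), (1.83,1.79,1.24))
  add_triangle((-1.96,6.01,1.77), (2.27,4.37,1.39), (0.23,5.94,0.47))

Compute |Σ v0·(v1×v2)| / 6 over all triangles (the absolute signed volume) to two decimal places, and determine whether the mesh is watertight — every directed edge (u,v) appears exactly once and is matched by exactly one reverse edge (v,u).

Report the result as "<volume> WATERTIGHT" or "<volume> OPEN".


37.88 WATERTIGHT

Per-triangle v0·(v1×v2)/6:
  t1: +0.1640
  t2: +1.4900
  t3: +1.5886
  t4: +0.5321
  t5: +0.0466
  t6: +8.6069
  t7: -1.3002
  t8: +0.2366
  t9: +0.4958
  t10: +0.3684
  t11: -0.1328
  t12: +0.9924
  t13: +4.7310
  t14: +0.3705
  t15: +1.1435
  t16: -0.0446
  t17: +0.5183
  t18: +5.5393
  t19: +3.0503
  t20: +0.9752
  t21: +3.5174
  t22: -0.6664
  t23: +0.6963
  t24: +4.9590
Σ = +37.8783 → |volume| = 37.88

Directed edges: 72 total, each appears once with its reverse present → watertight.


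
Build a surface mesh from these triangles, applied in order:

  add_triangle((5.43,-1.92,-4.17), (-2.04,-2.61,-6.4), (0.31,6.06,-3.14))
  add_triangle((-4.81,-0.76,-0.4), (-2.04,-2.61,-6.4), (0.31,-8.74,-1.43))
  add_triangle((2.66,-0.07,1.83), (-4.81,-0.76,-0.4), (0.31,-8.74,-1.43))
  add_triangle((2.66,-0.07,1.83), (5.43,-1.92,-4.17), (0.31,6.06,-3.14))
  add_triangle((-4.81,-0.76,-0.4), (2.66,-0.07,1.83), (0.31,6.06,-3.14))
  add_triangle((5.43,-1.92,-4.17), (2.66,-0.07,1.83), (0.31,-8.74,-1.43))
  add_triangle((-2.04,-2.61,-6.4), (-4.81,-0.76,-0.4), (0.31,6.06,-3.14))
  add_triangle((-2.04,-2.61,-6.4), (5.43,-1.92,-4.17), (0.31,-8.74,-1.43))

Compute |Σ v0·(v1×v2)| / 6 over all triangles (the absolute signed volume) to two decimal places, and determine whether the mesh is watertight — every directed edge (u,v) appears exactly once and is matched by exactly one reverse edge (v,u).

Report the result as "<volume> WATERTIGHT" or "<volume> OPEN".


Per-triangle v0·(v1×v2)/6:
  t1: +53.2306
  t2: +41.2282
  t3: +11.9075
  t4: +23.9099
  t5: +6.5082
  t6: +29.3091
  t7: +35.8289
  t8: +58.6299
Σ = +260.5522 → |volume| = 260.55

Directed edges: 24 total, each appears once with its reverse present → watertight.

260.55 WATERTIGHT


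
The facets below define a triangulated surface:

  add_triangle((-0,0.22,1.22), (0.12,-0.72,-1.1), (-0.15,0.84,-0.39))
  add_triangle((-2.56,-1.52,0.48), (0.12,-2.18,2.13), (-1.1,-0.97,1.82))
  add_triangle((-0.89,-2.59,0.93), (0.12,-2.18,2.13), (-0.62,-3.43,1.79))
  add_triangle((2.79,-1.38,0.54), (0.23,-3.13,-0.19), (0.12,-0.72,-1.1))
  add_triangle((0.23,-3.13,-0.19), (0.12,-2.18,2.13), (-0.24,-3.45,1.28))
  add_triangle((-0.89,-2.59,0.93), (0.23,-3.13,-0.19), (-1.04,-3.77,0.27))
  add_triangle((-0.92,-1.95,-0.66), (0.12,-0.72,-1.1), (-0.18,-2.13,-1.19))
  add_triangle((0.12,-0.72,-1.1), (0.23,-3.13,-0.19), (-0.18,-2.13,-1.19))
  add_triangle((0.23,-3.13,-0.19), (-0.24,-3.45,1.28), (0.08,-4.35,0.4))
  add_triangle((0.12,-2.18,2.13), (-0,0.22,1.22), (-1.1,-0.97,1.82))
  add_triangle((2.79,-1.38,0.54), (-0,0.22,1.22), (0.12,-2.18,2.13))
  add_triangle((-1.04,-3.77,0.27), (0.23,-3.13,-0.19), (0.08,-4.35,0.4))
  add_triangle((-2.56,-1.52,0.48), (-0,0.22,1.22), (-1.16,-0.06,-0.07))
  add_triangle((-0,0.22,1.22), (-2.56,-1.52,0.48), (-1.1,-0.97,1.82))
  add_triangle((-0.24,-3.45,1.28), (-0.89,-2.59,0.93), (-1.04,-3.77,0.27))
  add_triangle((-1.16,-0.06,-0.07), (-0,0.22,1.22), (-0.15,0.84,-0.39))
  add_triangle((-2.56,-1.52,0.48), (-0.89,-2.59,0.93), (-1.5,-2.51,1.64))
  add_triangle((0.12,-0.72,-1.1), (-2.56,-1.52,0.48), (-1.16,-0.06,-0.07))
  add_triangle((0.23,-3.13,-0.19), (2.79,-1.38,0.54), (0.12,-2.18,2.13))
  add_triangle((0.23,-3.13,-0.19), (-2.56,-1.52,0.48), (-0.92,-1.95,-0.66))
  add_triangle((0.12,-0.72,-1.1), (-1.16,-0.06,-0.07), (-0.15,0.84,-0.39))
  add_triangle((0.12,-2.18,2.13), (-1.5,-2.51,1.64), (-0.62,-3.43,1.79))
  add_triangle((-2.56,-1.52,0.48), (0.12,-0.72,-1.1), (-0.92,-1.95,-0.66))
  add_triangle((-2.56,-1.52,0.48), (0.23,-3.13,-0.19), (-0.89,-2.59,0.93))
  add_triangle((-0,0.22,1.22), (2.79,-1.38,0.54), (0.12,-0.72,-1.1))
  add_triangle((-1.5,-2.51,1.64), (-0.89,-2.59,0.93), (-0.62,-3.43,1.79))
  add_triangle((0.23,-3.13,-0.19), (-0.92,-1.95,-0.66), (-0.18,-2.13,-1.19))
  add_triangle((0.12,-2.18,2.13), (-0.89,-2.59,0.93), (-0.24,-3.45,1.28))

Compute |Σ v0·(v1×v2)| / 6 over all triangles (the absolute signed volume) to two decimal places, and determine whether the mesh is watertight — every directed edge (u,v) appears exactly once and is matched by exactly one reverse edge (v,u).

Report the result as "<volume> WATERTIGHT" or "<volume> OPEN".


Per-triangle v0·(v1×v2)/6:
  t1: +0.0063
  t2: +1.2590
  t3: -0.1154
  t4: +1.5033
  t5: +0.5512
  t6: -0.4658
  t7: +0.1595
  t8: +0.2226
  t9: +0.0152
  t10: +0.6052
  t11: +1.4186
  t12: +0.3939
  t13: +0.3543
  t14: +0.3164
  t15: +0.4469
  t16: +0.2162
  t17: +0.6679
  t18: +0.3861
  t19: +3.1861
  t20: +1.0723
  t21: +0.2350
  t22: +0.6906
  t23: +0.3643
  t24: +1.1928
  t25: -0.2599
  t26: +0.3318
  t27: +0.4933
  t28: +0.5344
Σ = +15.7819 → |volume| = 15.78

Directed edges: 84 total; 6 unmatched, e.g. (-2.56,-1.52,0.48)→(0.12,-2.18,2.13) → open.

15.78 OPEN
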